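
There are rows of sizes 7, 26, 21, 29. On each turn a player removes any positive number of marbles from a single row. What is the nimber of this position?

Compute the nim-sum pairwise:
7 ⊕ 26 = 29
29 ⊕ 21 = 8
8 ⊕ 29 = 21

21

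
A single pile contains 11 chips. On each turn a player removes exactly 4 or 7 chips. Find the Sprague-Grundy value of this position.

0

Compute g(0), g(1), … for moves {4, 7}:
k:     0  1  2  3  4  5  6  7  8  9 10 11
g(k):  0  0  0  0  1  1  1  1  2  2  2  0
So g(11) = 0.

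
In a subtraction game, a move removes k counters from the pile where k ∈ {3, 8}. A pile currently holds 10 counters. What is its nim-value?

1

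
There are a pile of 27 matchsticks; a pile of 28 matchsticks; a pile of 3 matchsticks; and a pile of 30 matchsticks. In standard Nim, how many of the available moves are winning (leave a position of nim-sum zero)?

Compute the nim-sum pairwise:
27 ^ 28 = 7
7 ^ 3 = 4
4 ^ 30 = 26
The overall nim-sum is X = 26. A pile of size p has a winning move iff p XOR X < p (reduce it to p XOR X).
  27: 27 XOR 26 = 1 < 27 — winning move (to 1).
  28: 28 XOR 26 = 6 < 28 — winning move (to 6).
  3: 3 XOR 26 = 25 ≥ 3 — no move.
  30: 30 XOR 26 = 4 < 30 — winning move (to 4).
That gives 3 winning moves.

3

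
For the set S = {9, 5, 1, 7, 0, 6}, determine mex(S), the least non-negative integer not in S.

2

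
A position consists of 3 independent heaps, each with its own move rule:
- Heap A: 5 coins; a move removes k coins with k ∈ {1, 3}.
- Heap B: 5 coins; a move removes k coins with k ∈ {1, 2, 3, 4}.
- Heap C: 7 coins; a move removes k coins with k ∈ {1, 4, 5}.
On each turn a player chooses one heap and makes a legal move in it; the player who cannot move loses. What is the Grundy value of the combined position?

2

Build the Grundy sequence for heap A with g(k) = mex{g(k−s) : s ∈ {1, 3}, s ≤ k}:
g(0) = mex{} = 0
g(1) = mex{0} = 1
g(2) = mex{1} = 0
g(3) = mex{0} = 1
g(4) = mex{1} = 0
g(5) = mex{0} = 1
So g(5) = 1.
Grundy values for heap B (subtraction set {1, 2, 3, 4}):
k:     0  1  2  3  4  5
g(k):  0  1  2  3  4  0
So g(5) = 0.
For heap C, compute g(0), g(1), … with moves {1, 4, 5}:
g(0) = mex{} = 0
g(1) = mex{0} = 1
g(2) = mex{1} = 0
g(3) = mex{0} = 1
g(4) = mex{0,1} = 2
g(5) = mex{0,1,2} = 3
g(6) = mex{0,1,3} = 2
g(7) = mex{0,1,2} = 3
So g(7) = 3.
The value of a disjunctive sum is the nim-sum of the parts.
Combined value = 1 ⊕ 0 ⊕ 3 = 2.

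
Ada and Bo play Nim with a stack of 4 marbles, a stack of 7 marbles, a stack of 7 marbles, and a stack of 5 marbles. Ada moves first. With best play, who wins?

Bitwise XOR of the heap sizes:
  100  (4)
  111  (7)
  111  (7)
  101  (5)
  ---
  001  (1)
The nim-sum is 1 ≠ 0, so this is an N-position: the player to move can win; Ada has a winning move.

Ada wins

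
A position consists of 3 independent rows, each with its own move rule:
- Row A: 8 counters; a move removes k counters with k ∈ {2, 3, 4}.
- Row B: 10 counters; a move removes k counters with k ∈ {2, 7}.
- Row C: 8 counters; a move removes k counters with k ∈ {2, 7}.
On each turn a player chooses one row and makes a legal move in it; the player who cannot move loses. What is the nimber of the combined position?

3

For row A, compute g(0), g(1), … with moves {2, 3, 4}:
k:     0  1  2  3  4  5  6  7  8
g(k):  0  0  1  1  2  2  0  0  1
So g(8) = 1.
For row B, compute g(0), g(1), … with moves {2, 7}:
k:     0  1  2  3  4  5  6  7  8  9 10
g(k):  0  0  1  1  0  0  1  1  2  0  0
So g(10) = 0.
Build the Grundy sequence for row C with g(k) = mex{g(k−s) : s ∈ {2, 7}, s ≤ k}:
k:     0  1  2  3  4  5  6  7  8
g(k):  0  0  1  1  0  0  1  1  2
So g(8) = 2.
The value of a disjunctive sum is the nim-sum of the parts.
Combined value = 1 ⊕ 0 ⊕ 2 = 3.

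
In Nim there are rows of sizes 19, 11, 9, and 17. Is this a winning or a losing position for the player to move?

Losing position

Nim-sum: 19 XOR 11 XOR 9 XOR 17 = 0.
The nim-sum is 0, so this is a P-position: the player to move is in a losing position under optimal play.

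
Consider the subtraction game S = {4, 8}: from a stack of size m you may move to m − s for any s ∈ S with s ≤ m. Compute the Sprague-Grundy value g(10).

2

Compute g(0), g(1), … for moves {4, 8}:
k:     0  1  2  3  4  5  6  7  8  9 10
g(k):  0  0  0  0  1  1  1  1  2  2  2
So g(10) = 2.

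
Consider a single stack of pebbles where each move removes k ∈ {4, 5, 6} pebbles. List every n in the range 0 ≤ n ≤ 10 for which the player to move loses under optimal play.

0, 1, 2, 3, 10

Build the Grundy sequence with g(k) = mex{g(k−s) : s ∈ {4, 5, 6}, s ≤ k}:
k:     0  1  2  3  4  5  6  7  8  9 10
g(k):  0  0  0  0  1  1  1  1  2  2  0
The P-positions (g = 0) in 0..10 are 0, 1, 2, 3, 10.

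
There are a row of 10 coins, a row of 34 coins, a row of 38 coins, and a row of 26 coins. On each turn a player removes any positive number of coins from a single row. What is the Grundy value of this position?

Write each in binary and XOR column by column:
  001010  (10)
  100010  (34)
  100110  (38)
  011010  (26)
  ------
  010100  (20)

20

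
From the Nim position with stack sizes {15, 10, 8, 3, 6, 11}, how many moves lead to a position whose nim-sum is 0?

Nim-sum: 15 XOR 10 XOR 8 XOR 3 XOR 6 XOR 11 = 3.
The overall nim-sum is X = 3. A stack of size p has a winning move iff p XOR X < p (reduce it to p XOR X).
  15: 15 XOR 3 = 12 < 15 — winning move (to 12).
  10: 10 XOR 3 = 9 < 10 — winning move (to 9).
  8: 8 XOR 3 = 11 ≥ 8 — no move.
  3: 3 XOR 3 = 0 < 3 — winning move (to 0).
  6: 6 XOR 3 = 5 < 6 — winning move (to 5).
  11: 11 XOR 3 = 8 < 11 — winning move (to 8).
That gives 5 winning moves.

5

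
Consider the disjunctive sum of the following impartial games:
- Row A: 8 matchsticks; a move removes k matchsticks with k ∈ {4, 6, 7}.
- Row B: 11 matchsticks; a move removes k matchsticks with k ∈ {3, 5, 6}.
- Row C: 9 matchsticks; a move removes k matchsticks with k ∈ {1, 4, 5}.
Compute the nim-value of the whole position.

For row A, compute g(0), g(1), … with moves {4, 6, 7}:
k:     0  1  2  3  4  5  6  7  8
g(k):  0  0  0  0  1  1  1  1  2
So g(8) = 2.
Grundy values for row B (subtraction set {3, 5, 6}):
k:     0  1  2  3  4  5  6  7  8  9 10 11
g(k):  0  0  0  1  1  1  2  2  2  0  0  0
So g(11) = 0.
Build the Grundy sequence for row C with g(k) = mex{g(k−s) : s ∈ {1, 4, 5}, s ≤ k}:
g(0) = mex{} = 0
g(1) = mex{0} = 1
g(2) = mex{1} = 0
g(3) = mex{0} = 1
g(4) = mex{0,1} = 2
g(5) = mex{0,1,2} = 3
g(6) = mex{0,1,3} = 2
g(7) = mex{0,1,2} = 3
g(8) = mex{1,2,3} = 0
g(9) = mex{0,2,3} = 1
So g(9) = 1.
The value of a disjunctive sum is the nim-sum of the parts.
Combined value = 2 XOR 0 XOR 1 = 3.

3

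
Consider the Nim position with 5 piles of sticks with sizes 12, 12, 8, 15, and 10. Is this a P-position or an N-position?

N-position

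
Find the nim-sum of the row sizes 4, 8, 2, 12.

Compute the nim-sum pairwise:
4 ⊕ 8 = 12
12 ⊕ 2 = 14
14 ⊕ 12 = 2

2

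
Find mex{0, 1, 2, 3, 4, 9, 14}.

5

The values 0, 1, 2, 3, 4 are all present; 5 is the first non-negative integer missing from the set.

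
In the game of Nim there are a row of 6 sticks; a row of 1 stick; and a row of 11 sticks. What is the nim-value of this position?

Nim-sum: 6 ⊕ 1 ⊕ 11 = 12.

12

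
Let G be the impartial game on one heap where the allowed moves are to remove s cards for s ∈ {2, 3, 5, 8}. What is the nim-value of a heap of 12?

4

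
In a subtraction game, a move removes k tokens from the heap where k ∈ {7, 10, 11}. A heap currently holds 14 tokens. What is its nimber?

2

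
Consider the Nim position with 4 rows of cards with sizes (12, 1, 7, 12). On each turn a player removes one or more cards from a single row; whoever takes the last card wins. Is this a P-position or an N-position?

In binary:
  1100  (12)
  0001  (1)
  0111  (7)
  1100  (12)
  ----
  0110  (6)
The nim-sum is 6 ≠ 0, so this is an N-position: the player to move can win.

N-position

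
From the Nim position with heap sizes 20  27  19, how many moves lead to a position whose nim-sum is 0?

Compute the nim-sum pairwise:
20 XOR 27 = 15
15 XOR 19 = 28
The overall nim-sum is X = 28. A heap of size p has a winning move iff p XOR X < p (reduce it to p XOR X).
  20: 20 XOR 28 = 8 < 20 — winning move (to 8).
  27: 27 XOR 28 = 7 < 27 — winning move (to 7).
  19: 19 XOR 28 = 15 < 19 — winning move (to 15).
That gives 3 winning moves.

3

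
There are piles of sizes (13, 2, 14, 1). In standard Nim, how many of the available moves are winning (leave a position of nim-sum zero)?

0

Bitwise XOR of the heap sizes:
  1101  (13)
  0010  (2)
  1110  (14)
  0001  (1)
  ----
  0000  (0)
The nim-sum is already 0, so every move leaves a nonzero nim-sum — there are no winning moves.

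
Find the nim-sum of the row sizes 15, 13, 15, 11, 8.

Nim-sum: 15 XOR 13 XOR 15 XOR 11 XOR 8 = 14.

14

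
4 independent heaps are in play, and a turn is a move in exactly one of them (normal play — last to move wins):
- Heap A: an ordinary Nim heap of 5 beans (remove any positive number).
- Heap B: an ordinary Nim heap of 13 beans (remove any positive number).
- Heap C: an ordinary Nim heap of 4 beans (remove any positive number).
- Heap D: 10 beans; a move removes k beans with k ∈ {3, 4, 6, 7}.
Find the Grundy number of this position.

Heap A is a plain Nim heap of size 5, so its Grundy value is 5.
Heap B is a plain Nim heap of size 13, so its Grundy value is 13.
Heap C is a plain Nim heap of size 4, so its Grundy value is 4.
For heap D, compute g(0), g(1), … with moves {3, 4, 6, 7}:
g(0) = mex{} = 0
g(1) = mex{} = 0
g(2) = mex{} = 0
g(3) = mex{0} = 1
g(4) = mex{0} = 1
g(5) = mex{0} = 1
g(6) = mex{0,1} = 2
g(7) = mex{0,1} = 2
g(8) = mex{0,1} = 2
g(9) = mex{0,1,2} = 3
g(10) = mex{1,2} = 0
So g(10) = 0.
The value of a disjunctive sum is the nim-sum of the parts.
Combined value = 5 ⊕ 13 ⊕ 4 ⊕ 0 = 12.

12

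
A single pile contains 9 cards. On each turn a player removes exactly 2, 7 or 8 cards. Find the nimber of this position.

Grundy values for subtraction set {2, 7, 8}:
g(0) = mex{} = 0
g(1) = mex{} = 0
g(2) = mex{0} = 1
g(3) = mex{0} = 1
g(4) = mex{1} = 0
g(5) = mex{1} = 0
g(6) = mex{0} = 1
g(7) = mex{0} = 1
g(8) = mex{0,1} = 2
g(9) = mex{0,1} = 2
So g(9) = 2.

2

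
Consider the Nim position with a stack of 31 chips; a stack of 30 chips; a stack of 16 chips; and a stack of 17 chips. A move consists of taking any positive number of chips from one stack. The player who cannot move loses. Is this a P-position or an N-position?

In binary:
  11111  (31)
  11110  (30)
  10000  (16)
  10001  (17)
  -----
  00000  (0)
The nim-sum is 0, so this is a P-position: the player to move is in a losing position under optimal play.

P-position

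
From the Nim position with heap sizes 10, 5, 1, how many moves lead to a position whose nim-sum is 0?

1

Nim-sum: 10 ⊕ 5 ⊕ 1 = 14.
The overall nim-sum is X = 14. A heap of size p has a winning move iff p XOR X < p (reduce it to p XOR X).
  10: 10 XOR 14 = 4 < 10 — winning move (to 4).
  5: 5 XOR 14 = 11 ≥ 5 — no move.
  1: 1 XOR 14 = 15 ≥ 1 — no move.
That gives 1 winning move.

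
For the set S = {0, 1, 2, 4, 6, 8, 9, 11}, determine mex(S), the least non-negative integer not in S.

3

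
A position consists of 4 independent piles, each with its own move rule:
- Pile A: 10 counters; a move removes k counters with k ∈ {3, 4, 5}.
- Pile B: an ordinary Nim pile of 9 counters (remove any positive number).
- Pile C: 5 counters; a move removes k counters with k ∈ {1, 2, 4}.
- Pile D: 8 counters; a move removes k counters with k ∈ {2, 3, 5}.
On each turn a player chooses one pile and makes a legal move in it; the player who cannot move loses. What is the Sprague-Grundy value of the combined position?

For pile A, compute g(0), g(1), … with moves {3, 4, 5}:
g(0) = mex{} = 0
g(1) = mex{} = 0
g(2) = mex{} = 0
g(3) = mex{0} = 1
g(4) = mex{0} = 1
g(5) = mex{0} = 1
g(6) = mex{0,1} = 2
g(7) = mex{0,1} = 2
g(8) = mex{1} = 0
g(9) = mex{1,2} = 0
g(10) = mex{1,2} = 0
So g(10) = 0.
Pile B is a plain Nim pile of size 9, so its Grundy value is 9.
For pile C, compute g(0), g(1), … with moves {1, 2, 4}:
g(0) = mex{} = 0
g(1) = mex{0} = 1
g(2) = mex{0,1} = 2
g(3) = mex{1,2} = 0
g(4) = mex{0,2} = 1
g(5) = mex{0,1} = 2
So g(5) = 2.
For pile D, compute g(0), g(1), … with moves {2, 3, 5}:
g(0) = mex{} = 0
g(1) = mex{} = 0
g(2) = mex{0} = 1
g(3) = mex{0} = 1
g(4) = mex{0,1} = 2
g(5) = mex{0,1} = 2
g(6) = mex{0,1,2} = 3
g(7) = mex{1,2} = 0
g(8) = mex{1,2,3} = 0
So g(8) = 0.
By the Sprague-Grundy theorem, the Grundy value of a sum of independent games is the XOR of the component values.
Combined value = 0 XOR 9 XOR 2 XOR 0 = 11.

11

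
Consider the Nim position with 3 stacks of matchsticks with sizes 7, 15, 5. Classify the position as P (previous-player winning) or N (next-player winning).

N-position

Compute the nim-sum pairwise:
7 ^ 15 = 8
8 ^ 5 = 13
The nim-sum is 13 ≠ 0, so this is an N-position: the player to move can win.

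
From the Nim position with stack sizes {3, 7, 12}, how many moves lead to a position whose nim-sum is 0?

In binary:
  0011  (3)
  0111  (7)
  1100  (12)
  ----
  1000  (8)
The overall nim-sum is X = 8. A stack of size p has a winning move iff p XOR X < p (reduce it to p XOR X).
  3: 3 XOR 8 = 11 ≥ 3 — no move.
  7: 7 XOR 8 = 15 ≥ 7 — no move.
  12: 12 XOR 8 = 4 < 12 — winning move (to 4).
That gives 1 winning move.

1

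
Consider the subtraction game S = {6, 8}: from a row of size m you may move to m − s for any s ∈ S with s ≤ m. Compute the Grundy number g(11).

1

Build the Grundy sequence with g(k) = mex{g(k−s) : s ∈ {6, 8}, s ≤ k}:
k:     0  1  2  3  4  5  6  7  8  9 10 11
g(k):  0  0  0  0  0  0  1  1  1  1  1  1
So g(11) = 1.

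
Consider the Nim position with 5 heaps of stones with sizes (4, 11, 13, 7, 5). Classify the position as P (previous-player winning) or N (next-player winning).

P-position

Compute the nim-sum pairwise:
4 XOR 11 = 15
15 XOR 13 = 2
2 XOR 7 = 5
5 XOR 5 = 0
The nim-sum is 0, so this is a P-position: the player to move is in a losing position under optimal play.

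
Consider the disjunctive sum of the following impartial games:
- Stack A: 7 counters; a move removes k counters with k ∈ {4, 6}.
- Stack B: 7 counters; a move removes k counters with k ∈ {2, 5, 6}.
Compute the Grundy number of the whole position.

2

Grundy values for stack A (subtraction set {4, 6}):
g(0) = mex{} = 0
g(1) = mex{} = 0
g(2) = mex{} = 0
g(3) = mex{} = 0
g(4) = mex{0} = 1
g(5) = mex{0} = 1
g(6) = mex{0} = 1
g(7) = mex{0} = 1
So g(7) = 1.
Grundy values for stack B (subtraction set {2, 5, 6}):
k:     0  1  2  3  4  5  6  7
g(k):  0  0  1  1  0  2  1  3
So g(7) = 3.
By the Sprague-Grundy theorem, the Grundy value of a sum of independent games is the XOR of the component values.
Combined value = 1 XOR 3 = 2.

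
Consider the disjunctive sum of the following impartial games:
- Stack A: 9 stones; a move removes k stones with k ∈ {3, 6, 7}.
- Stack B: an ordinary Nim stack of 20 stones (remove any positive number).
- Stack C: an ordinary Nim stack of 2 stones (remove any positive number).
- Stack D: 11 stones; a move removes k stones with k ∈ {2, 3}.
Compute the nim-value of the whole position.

For stack A, compute g(0), g(1), … with moves {3, 6, 7}:
k:     0  1  2  3  4  5  6  7  8  9
g(k):  0  0  0  1  1  1  2  2  2  3
So g(9) = 3.
Stack B is a plain Nim stack of size 20, so its Grundy value is 20.
Stack C is a plain Nim stack of size 2, so its Grundy value is 2.
For stack D, compute g(0), g(1), … with moves {2, 3}:
k:     0  1  2  3  4  5  6  7  8  9 10 11
g(k):  0  0  1  1  2  0  0  1  1  2  0  0
So g(11) = 0.
The value of a disjunctive sum is the nim-sum of the parts.
Combined value = 3 ⊕ 20 ⊕ 2 ⊕ 0 = 21.

21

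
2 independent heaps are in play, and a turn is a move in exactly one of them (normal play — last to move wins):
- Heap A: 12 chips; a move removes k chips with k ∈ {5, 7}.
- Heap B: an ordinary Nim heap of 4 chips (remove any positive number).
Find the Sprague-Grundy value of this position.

4

Grundy values for heap A (subtraction set {5, 7}):
g(0) = mex{} = 0
g(1) = mex{} = 0
g(2) = mex{} = 0
g(3) = mex{} = 0
g(4) = mex{} = 0
g(5) = mex{0} = 1
g(6) = mex{0} = 1
g(7) = mex{0} = 1
g(8) = mex{0} = 1
g(9) = mex{0} = 1
g(10) = mex{0,1} = 2
g(11) = mex{0,1} = 2
g(12) = mex{1} = 0
So g(12) = 0.
Heap B is a plain Nim heap of size 4, so its Grundy value is 4.
The value of a disjunctive sum is the nim-sum of the parts.
Combined value = 0 XOR 4 = 4.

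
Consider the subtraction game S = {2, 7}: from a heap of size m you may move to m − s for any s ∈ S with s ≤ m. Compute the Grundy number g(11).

Grundy values for subtraction set {2, 7}:
k:     0  1  2  3  4  5  6  7  8  9 10 11
g(k):  0  0  1  1  0  0  1  1  2  0  0  1
So g(11) = 1.

1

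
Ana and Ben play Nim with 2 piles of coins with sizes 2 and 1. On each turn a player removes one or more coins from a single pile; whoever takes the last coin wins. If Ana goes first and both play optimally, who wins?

Ana wins

Nim-sum: 2 ⊕ 1 = 3.
The nim-sum is 3 ≠ 0, so this is an N-position: the player to move can win; Ana has a winning move.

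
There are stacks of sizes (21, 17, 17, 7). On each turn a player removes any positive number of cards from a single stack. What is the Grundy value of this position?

18

Nim-sum: 21 ^ 17 ^ 17 ^ 7 = 18.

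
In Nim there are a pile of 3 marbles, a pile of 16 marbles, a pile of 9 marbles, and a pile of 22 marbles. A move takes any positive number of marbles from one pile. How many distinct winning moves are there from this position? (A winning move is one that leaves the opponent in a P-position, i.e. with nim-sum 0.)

Write each in binary and XOR column by column:
  00011  (3)
  10000  (16)
  01001  (9)
  10110  (22)
  -----
  01100  (12)
The overall nim-sum is X = 12. A pile of size p has a winning move iff p XOR X < p (reduce it to p XOR X).
  3: 3 XOR 12 = 15 ≥ 3 — no move.
  16: 16 XOR 12 = 28 ≥ 16 — no move.
  9: 9 XOR 12 = 5 < 9 — winning move (to 5).
  22: 22 XOR 12 = 26 ≥ 22 — no move.
That gives 1 winning move.

1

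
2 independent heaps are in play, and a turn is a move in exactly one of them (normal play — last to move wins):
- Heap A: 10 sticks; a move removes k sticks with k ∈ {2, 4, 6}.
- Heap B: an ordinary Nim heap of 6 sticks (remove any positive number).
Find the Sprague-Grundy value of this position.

7

Grundy values for heap A (subtraction set {2, 4, 6}):
k:     0  1  2  3  4  5  6  7  8  9 10
g(k):  0  0  1  1  2  2  3  3  0  0  1
So g(10) = 1.
Heap B is a plain Nim heap of size 6, so its Grundy value is 6.
The value of a disjunctive sum is the nim-sum of the parts.
Combined value = 1 XOR 6 = 7.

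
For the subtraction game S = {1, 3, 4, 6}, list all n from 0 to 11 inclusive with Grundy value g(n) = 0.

0, 2, 7, 9

Build the Grundy sequence with g(k) = mex{g(k−s) : s ∈ {1, 3, 4, 6}, s ≤ k}:
k:     0  1  2  3  4  5  6  7  8  9 10 11
g(k):  0  1  0  1  2  3  2  0  1  0  1  2
The P-positions (g = 0) in 0..11 are 0, 2, 7, 9.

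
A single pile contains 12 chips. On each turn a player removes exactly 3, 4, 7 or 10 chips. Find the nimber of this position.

4

Compute g(0), g(1), … for moves {3, 4, 7, 10}:
g(0) = mex{} = 0
g(1) = mex{} = 0
g(2) = mex{} = 0
g(3) = mex{0} = 1
g(4) = mex{0} = 1
g(5) = mex{0} = 1
g(6) = mex{0,1} = 2
g(7) = mex{0,1} = 2
g(8) = mex{0,1} = 2
g(9) = mex{0,1,2} = 3
g(10) = mex{0,1,2} = 3
g(11) = mex{0,1,2} = 3
g(12) = mex{0,1,2,3} = 4
So g(12) = 4.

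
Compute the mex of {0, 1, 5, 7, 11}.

The values 0, 1 are all present; 2 is the first non-negative integer missing from the set.

2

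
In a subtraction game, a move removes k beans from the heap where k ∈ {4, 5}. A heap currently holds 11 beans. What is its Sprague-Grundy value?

0

Compute g(0), g(1), … for moves {4, 5}:
k:     0  1  2  3  4  5  6  7  8  9 10 11
g(k):  0  0  0  0  1  1  1  1  2  0  0  0
So g(11) = 0.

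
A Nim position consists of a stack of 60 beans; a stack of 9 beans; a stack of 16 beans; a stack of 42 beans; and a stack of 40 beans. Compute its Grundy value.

Compute the nim-sum pairwise:
60 XOR 9 = 53
53 XOR 16 = 37
37 XOR 42 = 15
15 XOR 40 = 39

39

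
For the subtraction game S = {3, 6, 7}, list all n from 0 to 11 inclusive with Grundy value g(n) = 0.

Grundy values for subtraction set {3, 6, 7}:
k:     0  1  2  3  4  5  6  7  8  9 10 11
g(k):  0  0  0  1  1  1  2  2  2  3  0  0
The P-positions (g = 0) in 0..11 are 0, 1, 2, 10, 11.

0, 1, 2, 10, 11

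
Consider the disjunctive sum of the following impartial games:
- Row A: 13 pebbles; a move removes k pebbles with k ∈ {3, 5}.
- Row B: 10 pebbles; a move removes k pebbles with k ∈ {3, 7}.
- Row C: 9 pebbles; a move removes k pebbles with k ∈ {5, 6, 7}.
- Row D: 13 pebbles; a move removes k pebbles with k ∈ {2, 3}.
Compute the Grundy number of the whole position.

Grundy values for row A (subtraction set {3, 5}):
k:     0  1  2  3  4  5  6  7  8  9 10 11 12 13
g(k):  0  0  0  1  1  1  2  2  0  0  0  1  1  1
So g(13) = 1.
Grundy values for row B (subtraction set {3, 7}):
k:     0  1  2  3  4  5  6  7  8  9 10
g(k):  0  0  0  1  1  1  0  2  2  1  0
So g(10) = 0.
Grundy values for row C (subtraction set {5, 6, 7}):
g(0) = mex{} = 0
g(1) = mex{} = 0
g(2) = mex{} = 0
g(3) = mex{} = 0
g(4) = mex{} = 0
g(5) = mex{0} = 1
g(6) = mex{0} = 1
g(7) = mex{0} = 1
g(8) = mex{0} = 1
g(9) = mex{0} = 1
So g(9) = 1.
For row D, compute g(0), g(1), … with moves {2, 3}:
k:     0  1  2  3  4  5  6  7  8  9 10 11 12 13
g(k):  0  0  1  1  2  0  0  1  1  2  0  0  1  1
So g(13) = 1.
By the Sprague-Grundy theorem, the Grundy value of a sum of independent games is the XOR of the component values.
Combined value = 1 XOR 0 XOR 1 XOR 1 = 1.

1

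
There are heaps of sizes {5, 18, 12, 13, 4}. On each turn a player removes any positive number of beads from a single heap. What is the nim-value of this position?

Write each in binary and XOR column by column:
  00101  (5)
  10010  (18)
  01100  (12)
  01101  (13)
  00100  (4)
  -----
  10010  (18)

18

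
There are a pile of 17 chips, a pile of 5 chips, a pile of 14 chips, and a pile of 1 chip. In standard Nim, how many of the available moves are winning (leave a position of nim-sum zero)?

1

Compute the nim-sum pairwise:
17 ^ 5 = 20
20 ^ 14 = 26
26 ^ 1 = 27
The overall nim-sum is X = 27. A pile of size p has a winning move iff p XOR X < p (reduce it to p XOR X).
  17: 17 XOR 27 = 10 < 17 — winning move (to 10).
  5: 5 XOR 27 = 30 ≥ 5 — no move.
  14: 14 XOR 27 = 21 ≥ 14 — no move.
  1: 1 XOR 27 = 26 ≥ 1 — no move.
That gives 1 winning move.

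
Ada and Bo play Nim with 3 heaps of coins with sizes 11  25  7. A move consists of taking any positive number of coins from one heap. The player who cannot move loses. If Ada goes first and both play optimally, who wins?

Compute the nim-sum pairwise:
11 XOR 25 = 18
18 XOR 7 = 21
The nim-sum is 21 ≠ 0, so this is an N-position: the player to move can win; Ada has a winning move.

Ada wins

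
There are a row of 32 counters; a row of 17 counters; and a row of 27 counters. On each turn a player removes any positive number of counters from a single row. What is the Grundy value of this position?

42

Write each in binary and XOR column by column:
  100000  (32)
  010001  (17)
  011011  (27)
  ------
  101010  (42)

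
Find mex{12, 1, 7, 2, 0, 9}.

3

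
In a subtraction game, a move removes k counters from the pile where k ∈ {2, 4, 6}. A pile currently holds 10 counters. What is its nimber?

1

Grundy values for subtraction set {2, 4, 6}:
k:     0  1  2  3  4  5  6  7  8  9 10
g(k):  0  0  1  1  2  2  3  3  0  0  1
So g(10) = 1.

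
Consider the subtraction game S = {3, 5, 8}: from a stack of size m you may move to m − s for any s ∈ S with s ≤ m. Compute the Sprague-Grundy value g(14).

1

Build the Grundy sequence with g(k) = mex{g(k−s) : s ∈ {3, 5, 8}, s ≤ k}:
k:     0  1  2  3  4  5  6  7  8  9 10 11 12 13 14
g(k):  0  0  0  1  1  1  2  2  2  3  3  0  0  0  1
So g(14) = 1.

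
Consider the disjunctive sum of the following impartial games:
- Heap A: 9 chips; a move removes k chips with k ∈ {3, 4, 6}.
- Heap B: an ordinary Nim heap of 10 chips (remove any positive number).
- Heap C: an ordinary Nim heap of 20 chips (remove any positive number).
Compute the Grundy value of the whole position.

30

Build the Grundy sequence for heap A with g(k) = mex{g(k−s) : s ∈ {3, 4, 6}, s ≤ k}:
g(0) = mex{} = 0
g(1) = mex{} = 0
g(2) = mex{} = 0
g(3) = mex{0} = 1
g(4) = mex{0} = 1
g(5) = mex{0} = 1
g(6) = mex{0,1} = 2
g(7) = mex{0,1} = 2
g(8) = mex{0,1} = 2
g(9) = mex{1,2} = 0
So g(9) = 0.
Heap B is a plain Nim heap of size 10, so its Grundy value is 10.
Heap C is a plain Nim heap of size 20, so its Grundy value is 20.
The value of a disjunctive sum is the nim-sum of the parts.
Combined value = 0 ⊕ 10 ⊕ 20 = 30.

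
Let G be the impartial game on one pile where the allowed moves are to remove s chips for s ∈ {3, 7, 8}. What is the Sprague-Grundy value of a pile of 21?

Grundy values for subtraction set {3, 7, 8}:
k:     0  1  2  3  4  5  6  7  8  9 10 11 12 13 14 15 16 17 18 19 20 21
g(k):  0  0  0  1  1  1  0  2  2  1  3  0  0  2  1  1  0  0  2  1  1  0
So g(21) = 0.

0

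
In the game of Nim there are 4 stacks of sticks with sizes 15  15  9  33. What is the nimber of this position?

40

Compute the nim-sum pairwise:
15 ^ 15 = 0
0 ^ 9 = 9
9 ^ 33 = 40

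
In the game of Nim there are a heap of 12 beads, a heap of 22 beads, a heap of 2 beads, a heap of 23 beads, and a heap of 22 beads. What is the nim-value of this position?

25

Bitwise XOR of the heap sizes:
  01100  (12)
  10110  (22)
  00010  (2)
  10111  (23)
  10110  (22)
  -----
  11001  (25)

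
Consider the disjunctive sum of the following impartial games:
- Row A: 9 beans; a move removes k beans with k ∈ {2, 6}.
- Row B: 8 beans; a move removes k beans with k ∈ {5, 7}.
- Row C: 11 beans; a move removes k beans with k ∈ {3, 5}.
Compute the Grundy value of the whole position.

Build the Grundy sequence for row A with g(k) = mex{g(k−s) : s ∈ {2, 6}, s ≤ k}:
k:     0  1  2  3  4  5  6  7  8  9
g(k):  0  0  1  1  0  0  1  1  0  0
So g(9) = 0.
For row B, compute g(0), g(1), … with moves {5, 7}:
k:     0  1  2  3  4  5  6  7  8
g(k):  0  0  0  0  0  1  1  1  1
So g(8) = 1.
Grundy values for row C (subtraction set {3, 5}):
g(0) = mex{} = 0
g(1) = mex{} = 0
g(2) = mex{} = 0
g(3) = mex{0} = 1
g(4) = mex{0} = 1
g(5) = mex{0} = 1
g(6) = mex{0,1} = 2
g(7) = mex{0,1} = 2
g(8) = mex{1} = 0
g(9) = mex{1,2} = 0
g(10) = mex{1,2} = 0
g(11) = mex{0,2} = 1
So g(11) = 1.
The value of a disjunctive sum is the nim-sum of the parts.
Combined value = 0 ⊕ 1 ⊕ 1 = 0.

0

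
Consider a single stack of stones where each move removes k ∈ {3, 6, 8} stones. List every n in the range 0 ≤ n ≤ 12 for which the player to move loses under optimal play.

Build the Grundy sequence with g(k) = mex{g(k−s) : s ∈ {3, 6, 8}, s ≤ k}:
g(0) = mex{} = 0
g(1) = mex{} = 0
g(2) = mex{} = 0
g(3) = mex{0} = 1
g(4) = mex{0} = 1
g(5) = mex{0} = 1
g(6) = mex{0,1} = 2
g(7) = mex{0,1} = 2
g(8) = mex{0,1} = 2
g(9) = mex{0,1,2} = 3
g(10) = mex{0,1,2} = 3
g(11) = mex{1,2} = 0
g(12) = mex{1,2,3} = 0
The P-positions (g = 0) in 0..12 are 0, 1, 2, 11, 12.

0, 1, 2, 11, 12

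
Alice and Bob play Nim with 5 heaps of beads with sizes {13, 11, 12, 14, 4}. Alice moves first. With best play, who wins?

Nim-sum: 13 ^ 11 ^ 12 ^ 14 ^ 4 = 0.
The nim-sum is 0, so this is a P-position: the player to move is in a losing position under optimal play; Alice is about to move from it and so loses — Bob wins.

Bob wins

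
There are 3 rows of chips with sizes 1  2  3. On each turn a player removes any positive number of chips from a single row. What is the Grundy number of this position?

0

Nim-sum: 1 XOR 2 XOR 3 = 0.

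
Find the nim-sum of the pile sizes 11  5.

In binary:
  1011  (11)
  0101  (5)
  ----
  1110  (14)

14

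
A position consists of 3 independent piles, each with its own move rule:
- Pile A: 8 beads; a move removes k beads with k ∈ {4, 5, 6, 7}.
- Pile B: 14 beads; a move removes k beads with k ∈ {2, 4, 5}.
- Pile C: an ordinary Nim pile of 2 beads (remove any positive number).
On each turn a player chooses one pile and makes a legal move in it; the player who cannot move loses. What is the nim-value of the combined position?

Grundy values for pile A (subtraction set {4, 5, 6, 7}):
g(0) = mex{} = 0
g(1) = mex{} = 0
g(2) = mex{} = 0
g(3) = mex{} = 0
g(4) = mex{0} = 1
g(5) = mex{0} = 1
g(6) = mex{0} = 1
g(7) = mex{0} = 1
g(8) = mex{0,1} = 2
So g(8) = 2.
For pile B, compute g(0), g(1), … with moves {2, 4, 5}:
g(0) = mex{} = 0
g(1) = mex{} = 0
g(2) = mex{0} = 1
g(3) = mex{0} = 1
g(4) = mex{0,1} = 2
g(5) = mex{0,1} = 2
g(6) = mex{0,1,2} = 3
g(7) = mex{1,2} = 0
g(8) = mex{1,2,3} = 0
g(9) = mex{0,2} = 1
g(10) = mex{0,2,3} = 1
g(11) = mex{0,1,3} = 2
g(12) = mex{0,1} = 2
g(13) = mex{0,1,2} = 3
g(14) = mex{1,2} = 0
So g(14) = 0.
Pile C is a plain Nim pile of size 2, so its Grundy value is 2.
The value of a disjunctive sum is the nim-sum of the parts.
Combined value = 2 XOR 0 XOR 2 = 0.

0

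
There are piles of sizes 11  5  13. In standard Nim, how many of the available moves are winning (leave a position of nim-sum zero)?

Compute the nim-sum pairwise:
11 ^ 5 = 14
14 ^ 13 = 3
The overall nim-sum is X = 3. A pile of size p has a winning move iff p XOR X < p (reduce it to p XOR X).
  11: 11 XOR 3 = 8 < 11 — winning move (to 8).
  5: 5 XOR 3 = 6 ≥ 5 — no move.
  13: 13 XOR 3 = 14 ≥ 13 — no move.
That gives 1 winning move.

1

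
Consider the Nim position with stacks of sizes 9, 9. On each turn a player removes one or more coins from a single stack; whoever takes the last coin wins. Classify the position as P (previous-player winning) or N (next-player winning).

Bitwise XOR of the heap sizes:
  1001  (9)
  1001  (9)
  ----
  0000  (0)
The nim-sum is 0, so this is a P-position: the player to move is in a losing position under optimal play.

P-position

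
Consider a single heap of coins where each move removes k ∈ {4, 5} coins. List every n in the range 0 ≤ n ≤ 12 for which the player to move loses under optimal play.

0, 1, 2, 3, 9, 10, 11, 12

Grundy values for subtraction set {4, 5}:
k:     0  1  2  3  4  5  6  7  8  9 10 11 12
g(k):  0  0  0  0  1  1  1  1  2  0  0  0  0
The P-positions (g = 0) in 0..12 are 0, 1, 2, 3, 9, 10, 11, 12.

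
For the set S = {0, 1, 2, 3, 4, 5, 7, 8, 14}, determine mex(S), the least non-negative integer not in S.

6

The values 0, 1, 2, 3, 4, 5 are all present; 6 is the first non-negative integer missing from the set.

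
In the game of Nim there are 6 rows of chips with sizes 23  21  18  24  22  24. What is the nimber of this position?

6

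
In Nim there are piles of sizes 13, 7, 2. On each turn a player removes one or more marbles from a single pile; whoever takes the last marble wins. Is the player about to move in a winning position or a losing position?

Winning position

Compute the nim-sum pairwise:
13 ⊕ 7 = 10
10 ⊕ 2 = 8
The nim-sum is 8 ≠ 0, so this is an N-position: the player to move can win.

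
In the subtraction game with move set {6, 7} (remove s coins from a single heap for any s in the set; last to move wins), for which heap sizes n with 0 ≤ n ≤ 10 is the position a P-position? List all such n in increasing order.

0, 1, 2, 3, 4, 5

Compute g(0), g(1), … for moves {6, 7}:
g(0) = mex{} = 0
g(1) = mex{} = 0
g(2) = mex{} = 0
g(3) = mex{} = 0
g(4) = mex{} = 0
g(5) = mex{} = 0
g(6) = mex{0} = 1
g(7) = mex{0} = 1
g(8) = mex{0} = 1
g(9) = mex{0} = 1
g(10) = mex{0} = 1
The P-positions (g = 0) in 0..10 are 0, 1, 2, 3, 4, 5.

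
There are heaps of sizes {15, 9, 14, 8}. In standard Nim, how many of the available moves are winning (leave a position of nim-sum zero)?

Compute the nim-sum pairwise:
15 ⊕ 9 = 6
6 ⊕ 14 = 8
8 ⊕ 8 = 0
The nim-sum is already 0, so every move leaves a nonzero nim-sum — there are no winning moves.

0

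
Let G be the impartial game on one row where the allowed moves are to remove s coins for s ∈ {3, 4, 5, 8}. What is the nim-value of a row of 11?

0

Grundy values for subtraction set {3, 4, 5, 8}:
k:     0  1  2  3  4  5  6  7  8  9 10 11
g(k):  0  0  0  1  1  1  2  2  2  3  3  0
So g(11) = 0.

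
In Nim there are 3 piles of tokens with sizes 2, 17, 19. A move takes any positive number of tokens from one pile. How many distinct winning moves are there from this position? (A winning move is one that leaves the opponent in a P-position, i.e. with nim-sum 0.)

0

Nim-sum: 2 ⊕ 17 ⊕ 19 = 0.
The nim-sum is already 0, so every move leaves a nonzero nim-sum — there are no winning moves.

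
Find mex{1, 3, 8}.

0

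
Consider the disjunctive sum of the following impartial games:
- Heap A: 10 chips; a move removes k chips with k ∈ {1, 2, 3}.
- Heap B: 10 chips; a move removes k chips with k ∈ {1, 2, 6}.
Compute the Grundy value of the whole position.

2

Grundy values for heap A (subtraction set {1, 2, 3}):
g(0) = mex{} = 0
g(1) = mex{0} = 1
g(2) = mex{0,1} = 2
g(3) = mex{0,1,2} = 3
g(4) = mex{1,2,3} = 0
g(5) = mex{0,2,3} = 1
g(6) = mex{0,1,3} = 2
g(7) = mex{0,1,2} = 3
g(8) = mex{1,2,3} = 0
g(9) = mex{0,2,3} = 1
g(10) = mex{0,1,3} = 2
So g(10) = 2.
For heap B, compute g(0), g(1), … with moves {1, 2, 6}:
k:     0  1  2  3  4  5  6  7  8  9 10
g(k):  0  1  2  0  1  2  3  0  1  2  0
So g(10) = 0.
The value of a disjunctive sum is the nim-sum of the parts.
Combined value = 2 XOR 0 = 2.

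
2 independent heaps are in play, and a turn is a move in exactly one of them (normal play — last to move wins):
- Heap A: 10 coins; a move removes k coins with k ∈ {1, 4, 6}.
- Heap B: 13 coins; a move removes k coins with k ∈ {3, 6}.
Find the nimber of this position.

Build the Grundy sequence for heap A with g(k) = mex{g(k−s) : s ∈ {1, 4, 6}, s ≤ k}:
k:     0  1  2  3  4  5  6  7  8  9 10
g(k):  0  1  0  1  2  0  1  0  1  2  0
So g(10) = 0.
For heap B, compute g(0), g(1), … with moves {3, 6}:
g(0) = mex{} = 0
g(1) = mex{} = 0
g(2) = mex{} = 0
g(3) = mex{0} = 1
g(4) = mex{0} = 1
g(5) = mex{0} = 1
g(6) = mex{0,1} = 2
g(7) = mex{0,1} = 2
g(8) = mex{0,1} = 2
g(9) = mex{1,2} = 0
g(10) = mex{1,2} = 0
g(11) = mex{1,2} = 0
g(12) = mex{0,2} = 1
g(13) = mex{0,2} = 1
So g(13) = 1.
The value of a disjunctive sum is the nim-sum of the parts.
Combined value = 0 ⊕ 1 = 1.

1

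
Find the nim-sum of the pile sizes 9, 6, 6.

9

Compute the nim-sum pairwise:
9 XOR 6 = 15
15 XOR 6 = 9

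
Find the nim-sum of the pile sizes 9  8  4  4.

1

Bitwise XOR of the heap sizes:
  1001  (9)
  1000  (8)
  0100  (4)
  0100  (4)
  ----
  0001  (1)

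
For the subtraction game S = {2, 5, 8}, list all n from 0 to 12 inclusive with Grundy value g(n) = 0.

0, 1, 4, 7, 10, 11

Build the Grundy sequence with g(k) = mex{g(k−s) : s ∈ {2, 5, 8}, s ≤ k}:
g(0) = mex{} = 0
g(1) = mex{} = 0
g(2) = mex{0} = 1
g(3) = mex{0} = 1
g(4) = mex{1} = 0
g(5) = mex{0,1} = 2
g(6) = mex{0} = 1
g(7) = mex{1,2} = 0
g(8) = mex{0,1} = 2
g(9) = mex{0} = 1
g(10) = mex{1,2} = 0
g(11) = mex{1} = 0
g(12) = mex{0} = 1
The P-positions (g = 0) in 0..12 are 0, 1, 4, 7, 10, 11.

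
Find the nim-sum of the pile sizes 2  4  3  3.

In binary:
  010  (2)
  100  (4)
  011  (3)
  011  (3)
  ---
  110  (6)

6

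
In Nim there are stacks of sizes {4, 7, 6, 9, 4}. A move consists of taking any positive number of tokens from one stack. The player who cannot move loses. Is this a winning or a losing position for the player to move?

Winning position

Compute the nim-sum pairwise:
4 ⊕ 7 = 3
3 ⊕ 6 = 5
5 ⊕ 9 = 12
12 ⊕ 4 = 8
The nim-sum is 8 ≠ 0, so this is an N-position: the player to move can win.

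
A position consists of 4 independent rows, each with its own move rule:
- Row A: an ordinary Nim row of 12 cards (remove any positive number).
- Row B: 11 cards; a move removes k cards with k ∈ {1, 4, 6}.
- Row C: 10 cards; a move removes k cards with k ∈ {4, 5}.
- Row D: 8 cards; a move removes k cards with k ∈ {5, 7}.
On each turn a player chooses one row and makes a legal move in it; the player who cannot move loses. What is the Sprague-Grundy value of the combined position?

12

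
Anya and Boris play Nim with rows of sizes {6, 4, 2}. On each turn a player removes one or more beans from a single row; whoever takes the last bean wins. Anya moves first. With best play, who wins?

Boris wins

Compute the nim-sum pairwise:
6 XOR 4 = 2
2 XOR 2 = 0
The nim-sum is 0, so this is a P-position: the player to move is in a losing position under optimal play; Anya is about to move from it and so loses — Boris wins.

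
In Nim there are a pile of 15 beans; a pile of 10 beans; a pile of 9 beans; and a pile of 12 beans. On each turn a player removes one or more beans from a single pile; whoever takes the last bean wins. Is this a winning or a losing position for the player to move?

Nim-sum: 15 ⊕ 10 ⊕ 9 ⊕ 12 = 0.
The nim-sum is 0, so this is a P-position: the player to move is in a losing position under optimal play.

Losing position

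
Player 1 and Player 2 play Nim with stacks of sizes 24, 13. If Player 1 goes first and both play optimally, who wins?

Player 1 wins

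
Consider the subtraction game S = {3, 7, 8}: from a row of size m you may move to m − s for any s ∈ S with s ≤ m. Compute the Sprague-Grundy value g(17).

0

Compute g(0), g(1), … for moves {3, 7, 8}:
k:     0  1  2  3  4  5  6  7  8  9 10 11 12 13 14 15 16 17
g(k):  0  0  0  1  1  1  0  2  2  1  3  0  0  2  1  1  0  0
So g(17) = 0.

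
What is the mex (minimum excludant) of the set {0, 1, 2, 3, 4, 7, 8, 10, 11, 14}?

The values 0, 1, 2, 3, 4 are all present; 5 is the first non-negative integer missing from the set.

5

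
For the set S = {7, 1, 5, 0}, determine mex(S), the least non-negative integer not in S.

The values 0, 1 are all present; 2 is the first non-negative integer missing from the set.

2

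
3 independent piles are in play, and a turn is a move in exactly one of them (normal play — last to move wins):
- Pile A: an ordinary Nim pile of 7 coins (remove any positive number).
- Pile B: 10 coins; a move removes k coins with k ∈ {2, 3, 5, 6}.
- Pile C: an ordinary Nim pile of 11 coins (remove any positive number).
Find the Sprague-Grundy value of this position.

Pile A is a plain Nim pile of size 7, so its Grundy value is 7.
For pile B, compute g(0), g(1), … with moves {2, 3, 5, 6}:
g(0) = mex{} = 0
g(1) = mex{} = 0
g(2) = mex{0} = 1
g(3) = mex{0} = 1
g(4) = mex{0,1} = 2
g(5) = mex{0,1} = 2
g(6) = mex{0,1,2} = 3
g(7) = mex{0,1,2} = 3
g(8) = mex{1,2,3} = 0
g(9) = mex{1,2,3} = 0
g(10) = mex{0,2,3} = 1
So g(10) = 1.
Pile C is a plain Nim pile of size 11, so its Grundy value is 11.
The value of a disjunctive sum is the nim-sum of the parts.
Combined value = 7 ⊕ 1 ⊕ 11 = 13.

13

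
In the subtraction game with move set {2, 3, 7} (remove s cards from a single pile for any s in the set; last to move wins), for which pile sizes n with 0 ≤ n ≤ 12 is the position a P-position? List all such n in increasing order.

0, 1, 5, 6, 10, 11

Grundy values for subtraction set {2, 3, 7}:
g(0) = mex{} = 0
g(1) = mex{} = 0
g(2) = mex{0} = 1
g(3) = mex{0} = 1
g(4) = mex{0,1} = 2
g(5) = mex{1} = 0
g(6) = mex{1,2} = 0
g(7) = mex{0,2} = 1
g(8) = mex{0} = 1
g(9) = mex{0,1} = 2
g(10) = mex{1} = 0
g(11) = mex{1,2} = 0
g(12) = mex{0,2} = 1
The P-positions (g = 0) in 0..12 are 0, 1, 5, 6, 10, 11.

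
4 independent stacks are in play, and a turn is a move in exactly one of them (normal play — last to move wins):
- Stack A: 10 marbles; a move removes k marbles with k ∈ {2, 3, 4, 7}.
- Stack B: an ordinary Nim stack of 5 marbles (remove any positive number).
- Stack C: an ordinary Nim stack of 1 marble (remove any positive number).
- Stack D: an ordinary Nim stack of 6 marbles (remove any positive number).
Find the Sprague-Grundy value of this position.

0

Grundy values for stack A (subtraction set {2, 3, 4, 7}):
k:     0  1  2  3  4  5  6  7  8  9 10
g(k):  0  0  1  1  2  2  0  3  1  4  2
So g(10) = 2.
Stack B is a plain Nim stack of size 5, so its Grundy value is 5.
Stack C is a plain Nim stack of size 1, so its Grundy value is 1.
Stack D is a plain Nim stack of size 6, so its Grundy value is 6.
By the Sprague-Grundy theorem, the Grundy value of a sum of independent games is the XOR of the component values.
Combined value = 2 XOR 5 XOR 1 XOR 6 = 0.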